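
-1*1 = -1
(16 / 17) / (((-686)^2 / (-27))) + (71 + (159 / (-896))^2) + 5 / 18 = 21030289967033 / 294916866048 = 71.31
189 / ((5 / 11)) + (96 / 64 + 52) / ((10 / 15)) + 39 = 10701 / 20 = 535.05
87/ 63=29/ 21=1.38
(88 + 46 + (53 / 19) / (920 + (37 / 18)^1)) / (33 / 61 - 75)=-1288835938 / 716143953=-1.80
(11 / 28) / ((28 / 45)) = 495 / 784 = 0.63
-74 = -74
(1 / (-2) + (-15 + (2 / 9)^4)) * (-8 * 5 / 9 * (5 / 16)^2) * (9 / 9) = 25419875 / 3779136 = 6.73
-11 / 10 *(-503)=5533 / 10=553.30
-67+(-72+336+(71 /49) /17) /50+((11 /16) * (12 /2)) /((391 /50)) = -117235457 /1915900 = -61.19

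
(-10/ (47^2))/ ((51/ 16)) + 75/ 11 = 8447665/ 1239249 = 6.82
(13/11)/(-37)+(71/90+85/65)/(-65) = -1987021/30952350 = -0.06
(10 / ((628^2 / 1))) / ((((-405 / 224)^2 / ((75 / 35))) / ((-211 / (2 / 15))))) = -472640 / 17969121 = -0.03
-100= -100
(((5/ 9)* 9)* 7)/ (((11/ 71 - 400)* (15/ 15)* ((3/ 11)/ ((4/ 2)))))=-54670/ 85167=-0.64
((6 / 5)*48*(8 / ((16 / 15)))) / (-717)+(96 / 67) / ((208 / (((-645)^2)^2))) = 248192131970826 / 208169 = 1192262690.27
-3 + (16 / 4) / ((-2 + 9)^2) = -143 / 49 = -2.92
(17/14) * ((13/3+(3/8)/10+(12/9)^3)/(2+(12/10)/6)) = 247537/66528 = 3.72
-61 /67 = -0.91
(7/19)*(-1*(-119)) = 833/19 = 43.84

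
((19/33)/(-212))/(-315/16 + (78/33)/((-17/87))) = 1292/15120423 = 0.00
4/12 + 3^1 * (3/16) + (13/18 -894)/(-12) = 32545/432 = 75.34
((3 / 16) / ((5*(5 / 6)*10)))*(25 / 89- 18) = -14193 / 178000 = -0.08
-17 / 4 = -4.25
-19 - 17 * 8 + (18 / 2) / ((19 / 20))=-2765 / 19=-145.53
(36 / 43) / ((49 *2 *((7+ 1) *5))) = 9 / 42140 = 0.00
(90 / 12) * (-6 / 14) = -45 / 14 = -3.21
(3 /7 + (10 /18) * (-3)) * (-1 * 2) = 52 /21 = 2.48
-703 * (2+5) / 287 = -703 / 41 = -17.15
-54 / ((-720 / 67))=5.02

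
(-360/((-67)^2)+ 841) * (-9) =-33974001/4489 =-7568.28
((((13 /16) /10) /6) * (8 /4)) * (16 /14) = 13 /420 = 0.03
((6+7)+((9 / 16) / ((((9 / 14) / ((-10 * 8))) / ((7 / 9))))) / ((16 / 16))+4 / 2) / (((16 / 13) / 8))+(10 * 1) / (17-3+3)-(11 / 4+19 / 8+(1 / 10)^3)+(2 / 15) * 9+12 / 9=-19767089 / 76500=-258.39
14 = 14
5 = 5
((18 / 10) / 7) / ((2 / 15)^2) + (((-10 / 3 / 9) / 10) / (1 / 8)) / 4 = 10879 / 756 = 14.39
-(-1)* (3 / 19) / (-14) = -3 / 266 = -0.01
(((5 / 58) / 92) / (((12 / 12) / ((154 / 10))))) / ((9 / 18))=77 / 2668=0.03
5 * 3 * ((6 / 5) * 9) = 162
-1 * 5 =-5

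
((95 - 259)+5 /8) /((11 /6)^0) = -1307 /8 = -163.38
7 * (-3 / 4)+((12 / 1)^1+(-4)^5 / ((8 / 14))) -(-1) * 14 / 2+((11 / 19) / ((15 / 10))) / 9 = -3648881 / 2052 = -1778.21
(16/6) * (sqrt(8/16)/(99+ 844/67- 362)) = -268 * sqrt(2)/50331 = -0.01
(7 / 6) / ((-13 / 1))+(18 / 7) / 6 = 0.34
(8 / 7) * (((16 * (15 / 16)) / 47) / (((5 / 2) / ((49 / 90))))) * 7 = 392 / 705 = 0.56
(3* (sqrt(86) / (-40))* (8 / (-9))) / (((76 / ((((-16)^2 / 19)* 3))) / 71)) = 4544* sqrt(86) / 1805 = 23.35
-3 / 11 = -0.27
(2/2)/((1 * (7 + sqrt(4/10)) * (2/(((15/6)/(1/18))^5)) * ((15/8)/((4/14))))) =2025000 - 405000 * sqrt(10)/7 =1842039.65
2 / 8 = 1 / 4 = 0.25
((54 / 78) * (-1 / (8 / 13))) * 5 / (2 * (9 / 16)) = -5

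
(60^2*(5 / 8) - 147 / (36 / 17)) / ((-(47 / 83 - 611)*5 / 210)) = 2171861 / 14476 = 150.03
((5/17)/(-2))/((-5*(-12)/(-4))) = 0.01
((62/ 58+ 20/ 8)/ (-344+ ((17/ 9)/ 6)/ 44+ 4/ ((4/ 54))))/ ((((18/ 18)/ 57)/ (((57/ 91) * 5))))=-3994905420/ 1818331697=-2.20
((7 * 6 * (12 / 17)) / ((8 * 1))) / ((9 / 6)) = 42 / 17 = 2.47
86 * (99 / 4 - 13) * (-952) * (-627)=603171492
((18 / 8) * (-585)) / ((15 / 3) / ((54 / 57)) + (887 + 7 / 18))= -1.47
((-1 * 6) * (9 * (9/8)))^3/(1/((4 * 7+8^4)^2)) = -15252328533627/4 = -3813082133406.75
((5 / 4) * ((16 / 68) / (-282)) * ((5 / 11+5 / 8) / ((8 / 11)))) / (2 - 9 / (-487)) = -231325 / 301600128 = -0.00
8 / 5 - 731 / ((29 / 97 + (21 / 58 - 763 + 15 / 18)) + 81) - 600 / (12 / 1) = -79935877 / 1689055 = -47.33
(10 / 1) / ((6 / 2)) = 10 / 3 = 3.33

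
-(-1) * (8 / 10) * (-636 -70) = -2824 / 5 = -564.80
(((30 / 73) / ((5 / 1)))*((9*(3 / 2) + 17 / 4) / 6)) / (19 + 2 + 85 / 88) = 1562 / 141109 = 0.01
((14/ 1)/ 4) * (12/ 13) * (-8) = -336/ 13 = -25.85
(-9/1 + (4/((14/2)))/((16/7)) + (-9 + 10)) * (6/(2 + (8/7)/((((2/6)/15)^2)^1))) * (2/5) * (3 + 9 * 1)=-0.10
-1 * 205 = -205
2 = 2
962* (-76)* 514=-37579568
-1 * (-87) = 87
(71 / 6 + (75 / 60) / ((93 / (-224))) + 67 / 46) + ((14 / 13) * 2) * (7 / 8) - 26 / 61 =13272963 / 1130818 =11.74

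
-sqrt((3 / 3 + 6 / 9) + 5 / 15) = -sqrt(2) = -1.41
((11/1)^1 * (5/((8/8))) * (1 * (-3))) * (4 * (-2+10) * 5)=-26400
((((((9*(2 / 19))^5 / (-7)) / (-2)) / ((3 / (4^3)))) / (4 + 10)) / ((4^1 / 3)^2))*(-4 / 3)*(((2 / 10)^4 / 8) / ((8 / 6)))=-0.00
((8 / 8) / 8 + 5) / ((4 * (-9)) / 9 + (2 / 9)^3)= -29889 / 23264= -1.28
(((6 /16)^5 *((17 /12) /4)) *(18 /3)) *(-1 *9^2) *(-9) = 3011499 /262144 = 11.49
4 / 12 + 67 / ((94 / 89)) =63.77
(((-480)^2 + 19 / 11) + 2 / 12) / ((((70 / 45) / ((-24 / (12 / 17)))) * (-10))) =155106555 / 308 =503592.71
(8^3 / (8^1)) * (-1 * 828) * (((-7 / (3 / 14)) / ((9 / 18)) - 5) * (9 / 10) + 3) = 15977088 / 5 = 3195417.60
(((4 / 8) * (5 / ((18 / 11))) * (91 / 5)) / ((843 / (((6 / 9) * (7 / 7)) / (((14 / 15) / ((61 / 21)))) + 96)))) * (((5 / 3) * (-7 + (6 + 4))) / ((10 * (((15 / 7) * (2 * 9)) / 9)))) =2061631 / 5462640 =0.38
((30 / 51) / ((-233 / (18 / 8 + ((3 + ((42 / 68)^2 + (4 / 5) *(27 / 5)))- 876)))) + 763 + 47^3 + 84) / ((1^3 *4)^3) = 599106436551 / 366313280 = 1635.50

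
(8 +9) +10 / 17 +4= 367 / 17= 21.59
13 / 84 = 0.15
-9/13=-0.69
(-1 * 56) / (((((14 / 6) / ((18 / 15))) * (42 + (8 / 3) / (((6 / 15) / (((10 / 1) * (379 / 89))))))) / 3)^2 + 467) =-727575534 / 585755544013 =-0.00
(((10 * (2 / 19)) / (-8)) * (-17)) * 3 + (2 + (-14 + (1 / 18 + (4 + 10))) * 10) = 3169 / 342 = 9.27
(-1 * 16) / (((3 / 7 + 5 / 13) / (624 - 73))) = -401128 / 37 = -10841.30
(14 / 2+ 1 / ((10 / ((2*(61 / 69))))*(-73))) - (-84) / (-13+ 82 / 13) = -5.55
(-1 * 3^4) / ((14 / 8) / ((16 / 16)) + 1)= -324 / 11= -29.45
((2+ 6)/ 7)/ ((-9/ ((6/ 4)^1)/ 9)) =-1.71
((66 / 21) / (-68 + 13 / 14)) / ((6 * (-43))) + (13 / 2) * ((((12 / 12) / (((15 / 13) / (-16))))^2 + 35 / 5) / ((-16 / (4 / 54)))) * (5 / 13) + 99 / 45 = -27826069 / 261642960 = -0.11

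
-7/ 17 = -0.41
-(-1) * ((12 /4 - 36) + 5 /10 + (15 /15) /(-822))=-13358 /411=-32.50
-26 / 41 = -0.63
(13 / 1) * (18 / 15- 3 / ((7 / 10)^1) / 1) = -40.11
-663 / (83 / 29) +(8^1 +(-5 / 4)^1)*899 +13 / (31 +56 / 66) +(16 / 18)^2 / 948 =39098895023525 / 6698447604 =5837.01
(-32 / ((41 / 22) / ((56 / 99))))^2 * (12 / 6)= 188.67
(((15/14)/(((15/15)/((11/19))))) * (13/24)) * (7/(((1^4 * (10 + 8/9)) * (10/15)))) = 19305/59584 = 0.32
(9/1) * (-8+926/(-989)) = -79542/989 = -80.43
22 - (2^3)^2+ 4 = -38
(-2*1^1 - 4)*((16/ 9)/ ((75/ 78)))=-832/ 75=-11.09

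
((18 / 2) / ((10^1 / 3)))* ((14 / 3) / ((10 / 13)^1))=819 / 50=16.38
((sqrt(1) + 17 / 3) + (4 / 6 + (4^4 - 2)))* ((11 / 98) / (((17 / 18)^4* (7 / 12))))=36951552 / 584647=63.20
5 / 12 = 0.42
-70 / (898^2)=-35 / 403202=-0.00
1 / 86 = 0.01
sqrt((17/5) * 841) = 29 * sqrt(85)/5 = 53.47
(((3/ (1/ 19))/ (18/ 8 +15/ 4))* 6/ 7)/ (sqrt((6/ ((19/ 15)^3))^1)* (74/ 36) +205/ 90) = -288530694/ 113345897 +32457510* sqrt(190)/ 113345897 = 1.40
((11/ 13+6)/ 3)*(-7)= -623/ 39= -15.97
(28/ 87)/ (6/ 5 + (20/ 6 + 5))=140/ 4147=0.03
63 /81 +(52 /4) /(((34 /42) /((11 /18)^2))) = 12439 /1836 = 6.78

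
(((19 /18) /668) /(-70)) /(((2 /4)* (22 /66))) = -19 /140280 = -0.00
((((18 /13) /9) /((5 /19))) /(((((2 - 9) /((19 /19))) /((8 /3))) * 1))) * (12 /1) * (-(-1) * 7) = -1216 /65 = -18.71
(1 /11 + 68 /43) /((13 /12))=9492 /6149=1.54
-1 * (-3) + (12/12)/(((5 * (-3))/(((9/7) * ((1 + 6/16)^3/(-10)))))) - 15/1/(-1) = 3229593/179200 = 18.02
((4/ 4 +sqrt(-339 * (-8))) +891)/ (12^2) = sqrt(678)/ 72 +223/ 36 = 6.56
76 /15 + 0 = 76 /15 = 5.07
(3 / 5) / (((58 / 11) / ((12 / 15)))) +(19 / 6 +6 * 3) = 92471 / 4350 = 21.26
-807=-807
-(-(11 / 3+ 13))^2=-2500 / 9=-277.78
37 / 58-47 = -2689 / 58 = -46.36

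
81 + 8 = 89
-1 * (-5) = 5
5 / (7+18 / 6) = 1 / 2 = 0.50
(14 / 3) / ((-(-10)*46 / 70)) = 49 / 69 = 0.71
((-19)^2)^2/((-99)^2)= 130321/9801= 13.30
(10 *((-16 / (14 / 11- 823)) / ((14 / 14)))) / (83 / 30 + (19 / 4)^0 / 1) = 17600 / 340469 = 0.05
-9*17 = -153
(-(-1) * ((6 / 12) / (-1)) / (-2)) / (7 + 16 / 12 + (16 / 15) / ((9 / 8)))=135 / 5012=0.03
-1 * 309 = -309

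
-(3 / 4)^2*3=-27 / 16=-1.69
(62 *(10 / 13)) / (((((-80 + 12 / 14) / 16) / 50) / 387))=-671832000 / 3601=-186568.18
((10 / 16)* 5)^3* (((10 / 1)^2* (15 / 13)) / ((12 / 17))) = 33203125 / 6656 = 4988.45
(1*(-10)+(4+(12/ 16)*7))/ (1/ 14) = -21/ 2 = -10.50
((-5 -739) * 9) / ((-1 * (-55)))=-6696 / 55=-121.75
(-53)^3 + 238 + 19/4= -594537/4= -148634.25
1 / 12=0.08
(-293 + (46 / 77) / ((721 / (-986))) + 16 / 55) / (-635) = 0.46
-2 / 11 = -0.18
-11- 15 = -26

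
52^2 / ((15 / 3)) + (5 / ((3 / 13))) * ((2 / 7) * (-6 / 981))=18567068 / 34335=540.76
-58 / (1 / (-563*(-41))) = -1338814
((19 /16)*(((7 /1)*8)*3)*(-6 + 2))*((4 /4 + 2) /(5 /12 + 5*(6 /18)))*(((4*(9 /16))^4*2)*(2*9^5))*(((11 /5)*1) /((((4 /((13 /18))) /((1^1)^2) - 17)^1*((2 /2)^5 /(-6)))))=-596836372703571 /74500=-8011226479.24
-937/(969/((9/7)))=-2811/2261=-1.24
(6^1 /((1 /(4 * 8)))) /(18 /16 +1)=1536 /17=90.35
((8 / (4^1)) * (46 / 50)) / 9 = 46 / 225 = 0.20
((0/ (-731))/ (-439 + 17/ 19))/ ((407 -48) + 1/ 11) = 0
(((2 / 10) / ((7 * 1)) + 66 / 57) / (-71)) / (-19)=789 / 897085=0.00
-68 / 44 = -17 / 11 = -1.55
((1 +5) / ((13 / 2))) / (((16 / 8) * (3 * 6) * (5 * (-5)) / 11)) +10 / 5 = 1939 / 975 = 1.99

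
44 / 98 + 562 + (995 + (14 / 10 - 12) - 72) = 361338 / 245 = 1474.85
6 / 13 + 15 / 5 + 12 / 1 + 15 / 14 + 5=21.53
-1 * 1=-1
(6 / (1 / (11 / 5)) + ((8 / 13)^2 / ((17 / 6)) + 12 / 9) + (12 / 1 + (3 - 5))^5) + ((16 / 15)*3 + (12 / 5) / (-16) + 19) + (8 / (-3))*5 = 1149468725 / 11492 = 100023.38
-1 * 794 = -794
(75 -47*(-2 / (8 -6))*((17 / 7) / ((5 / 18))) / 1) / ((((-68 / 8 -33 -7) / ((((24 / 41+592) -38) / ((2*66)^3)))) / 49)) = -451156027 / 3811238640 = -0.12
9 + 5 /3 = 32 /3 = 10.67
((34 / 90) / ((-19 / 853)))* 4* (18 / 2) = -58004 / 95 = -610.57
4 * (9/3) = 12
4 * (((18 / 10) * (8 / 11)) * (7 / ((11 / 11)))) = 2016 / 55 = 36.65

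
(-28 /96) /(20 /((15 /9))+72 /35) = -245 /11808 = -0.02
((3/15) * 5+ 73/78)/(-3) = -151/234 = -0.65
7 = 7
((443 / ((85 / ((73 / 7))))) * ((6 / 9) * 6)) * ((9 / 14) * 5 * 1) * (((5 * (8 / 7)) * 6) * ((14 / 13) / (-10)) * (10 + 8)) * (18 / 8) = -1131606288 / 10829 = -104497.76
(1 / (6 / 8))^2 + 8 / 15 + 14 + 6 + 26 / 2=1589 / 45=35.31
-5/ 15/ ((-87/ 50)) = 50/ 261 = 0.19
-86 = -86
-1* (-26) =26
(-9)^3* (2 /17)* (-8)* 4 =46656 /17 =2744.47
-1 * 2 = -2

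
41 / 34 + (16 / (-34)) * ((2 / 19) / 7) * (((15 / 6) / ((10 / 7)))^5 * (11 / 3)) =48373 / 62016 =0.78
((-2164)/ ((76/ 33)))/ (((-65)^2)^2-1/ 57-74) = -53559/ 1017481406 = -0.00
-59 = -59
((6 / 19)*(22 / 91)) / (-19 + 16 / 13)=-4 / 931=-0.00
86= 86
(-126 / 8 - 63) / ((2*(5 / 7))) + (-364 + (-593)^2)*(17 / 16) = 5970963 / 16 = 373185.19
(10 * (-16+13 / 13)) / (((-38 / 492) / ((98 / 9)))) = 401800 / 19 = 21147.37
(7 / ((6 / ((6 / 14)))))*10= 5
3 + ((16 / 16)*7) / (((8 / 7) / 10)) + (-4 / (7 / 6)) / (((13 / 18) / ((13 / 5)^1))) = 7267 / 140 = 51.91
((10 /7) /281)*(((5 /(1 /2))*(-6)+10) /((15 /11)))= -1100 /5901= -0.19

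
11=11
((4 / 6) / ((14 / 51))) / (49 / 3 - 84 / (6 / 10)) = -51 / 2597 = -0.02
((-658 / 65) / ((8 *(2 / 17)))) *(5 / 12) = -5593 / 1248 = -4.48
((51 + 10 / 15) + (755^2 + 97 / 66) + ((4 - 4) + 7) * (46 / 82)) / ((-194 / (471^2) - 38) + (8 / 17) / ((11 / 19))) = -1939253794755237 / 126502924544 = -15329.72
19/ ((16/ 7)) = 133/ 16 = 8.31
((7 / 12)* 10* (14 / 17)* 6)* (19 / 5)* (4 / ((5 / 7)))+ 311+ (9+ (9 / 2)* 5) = 162497 / 170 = 955.86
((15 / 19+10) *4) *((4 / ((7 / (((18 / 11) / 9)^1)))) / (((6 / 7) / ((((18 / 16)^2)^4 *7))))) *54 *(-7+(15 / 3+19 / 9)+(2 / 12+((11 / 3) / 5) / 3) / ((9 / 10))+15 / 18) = 1558028236905 / 219152384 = 7109.34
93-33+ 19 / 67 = 4039 / 67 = 60.28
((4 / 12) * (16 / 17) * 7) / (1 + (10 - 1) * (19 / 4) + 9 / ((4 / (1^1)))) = 56 / 1173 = 0.05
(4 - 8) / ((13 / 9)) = -36 / 13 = -2.77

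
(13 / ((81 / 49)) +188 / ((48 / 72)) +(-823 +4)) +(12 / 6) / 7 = -299858 / 567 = -528.85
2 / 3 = 0.67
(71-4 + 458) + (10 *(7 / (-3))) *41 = -1295 / 3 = -431.67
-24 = -24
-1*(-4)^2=-16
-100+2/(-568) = -100.00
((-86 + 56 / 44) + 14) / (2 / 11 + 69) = -1.02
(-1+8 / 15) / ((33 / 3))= -7 / 165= -0.04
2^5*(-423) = -13536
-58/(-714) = 29/357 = 0.08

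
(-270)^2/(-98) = -36450/49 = -743.88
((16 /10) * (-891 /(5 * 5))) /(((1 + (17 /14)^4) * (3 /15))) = -273829248 /3048425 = -89.83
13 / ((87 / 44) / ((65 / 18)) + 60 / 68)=316030 / 34761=9.09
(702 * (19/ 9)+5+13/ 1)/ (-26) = -750/ 13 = -57.69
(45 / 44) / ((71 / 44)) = 0.63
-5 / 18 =-0.28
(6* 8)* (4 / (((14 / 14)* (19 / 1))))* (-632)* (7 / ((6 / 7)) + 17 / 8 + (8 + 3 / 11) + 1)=-26114240 / 209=-124948.52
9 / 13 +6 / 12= 31 / 26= 1.19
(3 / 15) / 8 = 0.02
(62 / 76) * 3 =93 / 38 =2.45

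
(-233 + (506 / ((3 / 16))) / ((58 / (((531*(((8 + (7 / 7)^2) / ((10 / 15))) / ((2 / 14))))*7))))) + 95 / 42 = 19906127329 / 1218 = 16343290.09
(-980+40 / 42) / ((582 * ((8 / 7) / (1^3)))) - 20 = -18745 / 873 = -21.47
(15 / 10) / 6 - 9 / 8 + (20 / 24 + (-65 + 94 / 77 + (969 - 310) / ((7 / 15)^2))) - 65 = 37478173 / 12936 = 2897.20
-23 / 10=-2.30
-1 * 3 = -3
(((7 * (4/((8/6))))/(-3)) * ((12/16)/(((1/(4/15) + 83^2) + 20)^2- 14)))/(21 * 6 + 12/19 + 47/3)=-4788/6201488727047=-0.00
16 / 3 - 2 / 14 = 109 / 21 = 5.19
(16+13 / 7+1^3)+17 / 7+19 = 282 / 7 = 40.29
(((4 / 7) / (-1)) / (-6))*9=6 / 7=0.86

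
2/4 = 0.50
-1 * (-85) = 85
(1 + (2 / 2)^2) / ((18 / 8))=8 / 9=0.89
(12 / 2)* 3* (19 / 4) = 171 / 2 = 85.50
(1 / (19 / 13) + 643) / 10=64.37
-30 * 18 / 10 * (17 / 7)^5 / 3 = -25557426 / 16807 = -1520.64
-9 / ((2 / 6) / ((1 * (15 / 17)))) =-405 / 17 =-23.82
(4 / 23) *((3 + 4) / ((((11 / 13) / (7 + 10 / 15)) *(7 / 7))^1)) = 364 / 33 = 11.03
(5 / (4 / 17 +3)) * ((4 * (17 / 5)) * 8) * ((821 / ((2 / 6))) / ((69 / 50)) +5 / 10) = 379736752 / 1265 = 300187.16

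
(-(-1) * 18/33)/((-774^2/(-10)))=5/549153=0.00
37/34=1.09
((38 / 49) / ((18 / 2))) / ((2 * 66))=19 / 29106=0.00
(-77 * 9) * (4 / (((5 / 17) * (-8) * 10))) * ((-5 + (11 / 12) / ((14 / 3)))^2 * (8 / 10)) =121783563 / 56000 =2174.71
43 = 43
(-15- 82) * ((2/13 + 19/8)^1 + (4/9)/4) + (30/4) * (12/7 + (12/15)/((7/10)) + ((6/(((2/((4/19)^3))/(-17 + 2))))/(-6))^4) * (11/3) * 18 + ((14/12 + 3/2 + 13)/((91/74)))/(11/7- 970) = 1158.21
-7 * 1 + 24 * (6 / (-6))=-31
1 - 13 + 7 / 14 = -23 / 2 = -11.50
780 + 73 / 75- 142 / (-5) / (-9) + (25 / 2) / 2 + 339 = 1010761 / 900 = 1123.07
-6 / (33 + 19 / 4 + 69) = -24 / 427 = -0.06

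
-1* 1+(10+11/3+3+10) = 77/3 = 25.67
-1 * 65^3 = -274625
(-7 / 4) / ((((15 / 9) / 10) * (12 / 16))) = -14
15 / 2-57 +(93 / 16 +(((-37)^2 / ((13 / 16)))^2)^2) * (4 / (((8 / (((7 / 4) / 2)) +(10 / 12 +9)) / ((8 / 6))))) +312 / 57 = 1959410080888652965167 / 864998446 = 2265218035881.48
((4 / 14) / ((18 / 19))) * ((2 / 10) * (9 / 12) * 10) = 19 / 42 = 0.45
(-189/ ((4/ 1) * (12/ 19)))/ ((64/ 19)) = -22.21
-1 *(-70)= 70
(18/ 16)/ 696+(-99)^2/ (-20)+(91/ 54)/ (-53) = -6508107959/ 13279680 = -490.08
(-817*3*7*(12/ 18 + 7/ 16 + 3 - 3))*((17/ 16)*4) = -5152819/ 64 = -80512.80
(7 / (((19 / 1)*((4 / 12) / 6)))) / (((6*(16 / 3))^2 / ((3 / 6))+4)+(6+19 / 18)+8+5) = 2268 / 708643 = 0.00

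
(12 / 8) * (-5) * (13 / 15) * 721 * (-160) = 749840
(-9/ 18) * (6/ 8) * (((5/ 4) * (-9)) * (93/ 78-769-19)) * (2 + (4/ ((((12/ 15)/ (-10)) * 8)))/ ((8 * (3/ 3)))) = -8285085/ 2048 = -4045.45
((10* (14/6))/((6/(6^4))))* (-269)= -1355760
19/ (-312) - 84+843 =758.94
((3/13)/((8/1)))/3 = 1/104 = 0.01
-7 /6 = -1.17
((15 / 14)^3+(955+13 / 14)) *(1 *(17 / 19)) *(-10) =-223247655 / 26068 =-8564.05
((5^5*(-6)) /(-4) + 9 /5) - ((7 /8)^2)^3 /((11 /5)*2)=135216963287 /28835840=4689.20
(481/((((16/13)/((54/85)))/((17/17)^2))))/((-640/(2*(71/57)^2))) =-94564119/78553600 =-1.20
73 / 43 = 1.70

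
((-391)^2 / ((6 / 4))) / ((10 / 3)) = 152881 / 5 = 30576.20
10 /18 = 5 /9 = 0.56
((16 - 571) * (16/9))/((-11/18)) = 1614.55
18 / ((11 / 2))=36 / 11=3.27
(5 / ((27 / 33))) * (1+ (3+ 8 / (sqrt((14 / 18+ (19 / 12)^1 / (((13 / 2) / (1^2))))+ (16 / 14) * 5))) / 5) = 8 * sqrt(2008006) / 3009+ 88 / 9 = 13.55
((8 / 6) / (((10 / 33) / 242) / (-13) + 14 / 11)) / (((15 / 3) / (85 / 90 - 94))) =-11593010 / 594549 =-19.50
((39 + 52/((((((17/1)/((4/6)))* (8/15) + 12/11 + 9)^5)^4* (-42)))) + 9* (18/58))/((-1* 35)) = -5065358977080320682984642963946663509277388861413455900721473027002/4242029176350268558770142416216967456258005641357198252987344737315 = -1.19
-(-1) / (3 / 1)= 1 / 3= 0.33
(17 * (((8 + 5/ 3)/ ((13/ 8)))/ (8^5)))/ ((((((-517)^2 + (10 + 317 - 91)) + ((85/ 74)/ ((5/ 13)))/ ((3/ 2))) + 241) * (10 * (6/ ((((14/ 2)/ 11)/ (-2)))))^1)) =-127687/ 2089098274897920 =-0.00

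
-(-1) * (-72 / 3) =-24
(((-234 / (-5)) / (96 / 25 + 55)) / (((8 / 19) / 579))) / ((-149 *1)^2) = 6435585 / 130630684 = 0.05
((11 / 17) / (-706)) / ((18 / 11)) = -121 / 216036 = -0.00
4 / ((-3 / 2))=-8 / 3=-2.67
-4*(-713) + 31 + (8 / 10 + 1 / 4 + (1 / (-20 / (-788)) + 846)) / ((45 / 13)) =2825177 / 900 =3139.09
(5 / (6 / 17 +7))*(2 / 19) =34 / 475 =0.07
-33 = -33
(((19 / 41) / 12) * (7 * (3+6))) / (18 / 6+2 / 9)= 3591 / 4756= 0.76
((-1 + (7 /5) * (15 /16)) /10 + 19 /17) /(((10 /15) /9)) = 16875 /1088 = 15.51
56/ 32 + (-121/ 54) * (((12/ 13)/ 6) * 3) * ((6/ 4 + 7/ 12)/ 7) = 7087/ 4914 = 1.44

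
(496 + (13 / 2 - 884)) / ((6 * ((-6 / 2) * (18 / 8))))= 763 / 81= 9.42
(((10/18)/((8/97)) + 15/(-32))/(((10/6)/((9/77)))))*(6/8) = 3249/9856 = 0.33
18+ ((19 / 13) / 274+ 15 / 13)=68245 / 3562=19.16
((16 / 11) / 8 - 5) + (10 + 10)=167 / 11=15.18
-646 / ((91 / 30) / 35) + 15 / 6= -193735 / 26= -7451.35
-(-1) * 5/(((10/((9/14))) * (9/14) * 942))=1/1884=0.00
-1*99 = -99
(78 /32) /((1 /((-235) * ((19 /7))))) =-174135 /112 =-1554.78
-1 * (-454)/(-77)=-454/77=-5.90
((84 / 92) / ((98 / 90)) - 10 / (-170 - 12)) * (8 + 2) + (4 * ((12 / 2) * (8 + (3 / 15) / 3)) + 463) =6964819 / 10465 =665.53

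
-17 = -17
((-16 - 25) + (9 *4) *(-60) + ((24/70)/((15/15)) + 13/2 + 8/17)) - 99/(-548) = -715214533/326060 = -2193.51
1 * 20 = 20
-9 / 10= -0.90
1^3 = 1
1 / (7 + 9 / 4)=0.11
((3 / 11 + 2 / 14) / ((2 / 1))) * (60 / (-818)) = -480 / 31493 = -0.02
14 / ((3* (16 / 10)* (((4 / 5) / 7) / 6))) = 1225 / 8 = 153.12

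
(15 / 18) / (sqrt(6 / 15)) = 5 * sqrt(10) / 12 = 1.32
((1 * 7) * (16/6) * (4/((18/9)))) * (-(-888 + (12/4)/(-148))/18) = 204442/111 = 1841.82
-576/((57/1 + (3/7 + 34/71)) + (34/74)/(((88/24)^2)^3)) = -18764487491904/1886470605781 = -9.95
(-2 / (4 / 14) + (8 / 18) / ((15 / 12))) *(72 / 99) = -2392 / 495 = -4.83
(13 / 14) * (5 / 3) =1.55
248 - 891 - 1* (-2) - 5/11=-7056/11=-641.45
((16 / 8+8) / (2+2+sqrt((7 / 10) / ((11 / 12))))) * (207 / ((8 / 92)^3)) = 692606475 / 838 -12592845 * sqrt(2310) / 3352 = 645937.59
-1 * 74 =-74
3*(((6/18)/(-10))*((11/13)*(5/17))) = -0.02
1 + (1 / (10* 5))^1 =51 / 50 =1.02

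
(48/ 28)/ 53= 12/ 371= 0.03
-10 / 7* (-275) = 2750 / 7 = 392.86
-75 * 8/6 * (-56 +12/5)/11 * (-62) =-30210.91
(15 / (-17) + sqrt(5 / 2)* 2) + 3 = 36 / 17 + sqrt(10) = 5.28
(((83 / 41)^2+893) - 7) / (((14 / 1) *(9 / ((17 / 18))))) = 6.67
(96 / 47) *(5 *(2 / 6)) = 160 / 47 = 3.40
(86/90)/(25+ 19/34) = 1462/39105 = 0.04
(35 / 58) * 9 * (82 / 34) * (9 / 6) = 38745 / 1972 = 19.65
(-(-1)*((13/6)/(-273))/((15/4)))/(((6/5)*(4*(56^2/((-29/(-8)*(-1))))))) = 29/56899584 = 0.00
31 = 31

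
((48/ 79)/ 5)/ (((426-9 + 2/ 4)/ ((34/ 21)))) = 1088/ 2308775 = 0.00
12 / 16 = 3 / 4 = 0.75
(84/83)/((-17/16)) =-1344/1411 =-0.95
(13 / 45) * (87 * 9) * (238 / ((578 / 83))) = 657111 / 85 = 7730.72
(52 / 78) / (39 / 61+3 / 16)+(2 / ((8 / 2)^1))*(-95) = -226091 / 4842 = -46.69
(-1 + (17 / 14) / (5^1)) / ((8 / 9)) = -477 / 560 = -0.85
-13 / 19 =-0.68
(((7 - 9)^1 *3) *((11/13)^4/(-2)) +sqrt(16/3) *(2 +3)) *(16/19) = 702768/542659 +320 *sqrt(3)/57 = 11.02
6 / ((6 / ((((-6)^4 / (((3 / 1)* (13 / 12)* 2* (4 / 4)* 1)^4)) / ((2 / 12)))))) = 124416 / 28561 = 4.36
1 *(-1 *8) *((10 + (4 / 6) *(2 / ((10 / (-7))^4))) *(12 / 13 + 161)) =-65171642 / 4875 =-13368.54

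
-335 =-335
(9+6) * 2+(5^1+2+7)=44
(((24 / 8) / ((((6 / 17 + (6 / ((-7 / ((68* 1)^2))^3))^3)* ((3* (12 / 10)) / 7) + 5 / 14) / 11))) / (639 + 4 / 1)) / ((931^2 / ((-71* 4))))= 0.00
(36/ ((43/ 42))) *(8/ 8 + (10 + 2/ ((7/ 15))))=23112/ 43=537.49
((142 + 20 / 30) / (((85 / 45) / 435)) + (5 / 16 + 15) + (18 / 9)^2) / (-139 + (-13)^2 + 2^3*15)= 2980631 / 13600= 219.16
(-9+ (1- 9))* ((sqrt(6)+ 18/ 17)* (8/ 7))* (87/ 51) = -232* sqrt(6)/ 7- 4176/ 119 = -116.28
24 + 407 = 431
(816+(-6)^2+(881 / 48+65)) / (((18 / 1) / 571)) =25636187 / 864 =29671.51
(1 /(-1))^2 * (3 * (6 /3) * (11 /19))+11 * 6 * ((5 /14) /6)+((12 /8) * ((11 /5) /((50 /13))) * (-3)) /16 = 7704829 /1064000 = 7.24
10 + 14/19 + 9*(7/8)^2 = 17.63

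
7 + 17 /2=31 /2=15.50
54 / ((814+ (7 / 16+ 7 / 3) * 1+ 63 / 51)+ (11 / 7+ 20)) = 308448 / 4795667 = 0.06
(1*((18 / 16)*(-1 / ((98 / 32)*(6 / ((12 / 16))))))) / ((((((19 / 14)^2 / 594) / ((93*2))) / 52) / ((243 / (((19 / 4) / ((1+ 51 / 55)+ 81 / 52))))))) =-875749577904 / 34295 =-25535780.08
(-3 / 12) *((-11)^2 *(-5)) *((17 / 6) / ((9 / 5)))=51425 / 216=238.08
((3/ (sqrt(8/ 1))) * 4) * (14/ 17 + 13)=705 * sqrt(2)/ 17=58.65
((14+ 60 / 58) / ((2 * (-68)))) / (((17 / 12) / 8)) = -5232 / 8381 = -0.62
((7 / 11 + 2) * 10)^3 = 24389000 / 1331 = 18323.82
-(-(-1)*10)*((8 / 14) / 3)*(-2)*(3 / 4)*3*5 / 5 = 60 / 7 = 8.57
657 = 657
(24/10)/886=6/2215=0.00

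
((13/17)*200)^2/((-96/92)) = -19435000/867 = -22416.38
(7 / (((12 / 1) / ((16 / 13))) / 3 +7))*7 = 196 / 41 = 4.78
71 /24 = 2.96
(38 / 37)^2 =1.05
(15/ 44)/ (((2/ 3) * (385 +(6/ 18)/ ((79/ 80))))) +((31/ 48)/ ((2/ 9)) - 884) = -5664789893/ 6429280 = -881.09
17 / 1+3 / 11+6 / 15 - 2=862 / 55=15.67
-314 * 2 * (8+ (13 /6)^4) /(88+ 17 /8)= -12223706 /58401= -209.31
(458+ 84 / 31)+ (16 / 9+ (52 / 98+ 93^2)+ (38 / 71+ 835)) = 9655503062 / 970641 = 9947.55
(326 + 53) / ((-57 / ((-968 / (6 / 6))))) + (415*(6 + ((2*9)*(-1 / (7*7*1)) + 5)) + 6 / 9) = 30302845 / 2793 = 10849.57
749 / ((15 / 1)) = 749 / 15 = 49.93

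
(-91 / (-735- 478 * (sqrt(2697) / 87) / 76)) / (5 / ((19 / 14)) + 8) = 26608324470 / 2511027775313- 7851389 * sqrt(2697) / 7533083325939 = 0.01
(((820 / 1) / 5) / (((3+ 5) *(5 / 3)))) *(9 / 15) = 369 / 50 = 7.38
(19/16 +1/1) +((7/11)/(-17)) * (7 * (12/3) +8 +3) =2177/2992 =0.73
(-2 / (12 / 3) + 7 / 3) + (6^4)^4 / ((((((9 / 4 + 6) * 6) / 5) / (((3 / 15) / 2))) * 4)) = 470184984697 / 66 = 7124014919.65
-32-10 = -42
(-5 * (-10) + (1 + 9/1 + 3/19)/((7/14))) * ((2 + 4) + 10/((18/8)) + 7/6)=7348/9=816.44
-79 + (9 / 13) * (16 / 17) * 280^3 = 3161070541 / 221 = 14303486.61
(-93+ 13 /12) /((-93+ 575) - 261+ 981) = -1103 /14424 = -0.08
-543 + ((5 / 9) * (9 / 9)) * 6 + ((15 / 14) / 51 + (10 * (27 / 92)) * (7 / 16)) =-141455611 / 262752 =-538.36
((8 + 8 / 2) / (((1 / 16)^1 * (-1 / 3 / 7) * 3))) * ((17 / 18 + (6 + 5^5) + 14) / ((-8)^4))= -396389 / 384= -1032.26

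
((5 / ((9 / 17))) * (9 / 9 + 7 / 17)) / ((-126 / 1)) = -20 / 189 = -0.11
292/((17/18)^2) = 327.36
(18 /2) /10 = 9 /10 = 0.90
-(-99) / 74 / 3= 33 / 74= 0.45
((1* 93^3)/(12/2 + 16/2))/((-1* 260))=-804357/3640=-220.98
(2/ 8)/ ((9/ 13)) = 13/ 36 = 0.36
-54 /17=-3.18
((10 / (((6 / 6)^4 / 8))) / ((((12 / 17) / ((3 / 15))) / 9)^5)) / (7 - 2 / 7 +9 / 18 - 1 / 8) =2415176757 / 1985000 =1216.71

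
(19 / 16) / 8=19 / 128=0.15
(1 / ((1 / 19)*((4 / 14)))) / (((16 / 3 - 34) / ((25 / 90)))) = -665 / 1032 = -0.64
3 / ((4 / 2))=3 / 2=1.50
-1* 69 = -69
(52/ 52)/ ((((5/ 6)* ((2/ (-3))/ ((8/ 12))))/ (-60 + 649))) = -3534/ 5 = -706.80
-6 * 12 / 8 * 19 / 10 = -171 / 10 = -17.10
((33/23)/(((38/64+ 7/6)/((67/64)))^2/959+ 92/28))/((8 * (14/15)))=547958763/9377949712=0.06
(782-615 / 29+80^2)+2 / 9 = 1869025 / 261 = 7161.02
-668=-668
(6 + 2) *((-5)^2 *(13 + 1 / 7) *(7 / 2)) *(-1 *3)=-27600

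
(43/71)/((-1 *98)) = -43/6958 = -0.01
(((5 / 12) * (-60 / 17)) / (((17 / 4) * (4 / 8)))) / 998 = -100 / 144211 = -0.00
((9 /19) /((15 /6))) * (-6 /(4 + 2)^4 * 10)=-1 /114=-0.01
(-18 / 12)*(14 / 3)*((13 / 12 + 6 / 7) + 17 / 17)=-247 / 12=-20.58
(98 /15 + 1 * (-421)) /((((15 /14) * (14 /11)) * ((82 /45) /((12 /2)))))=-205161 /205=-1000.79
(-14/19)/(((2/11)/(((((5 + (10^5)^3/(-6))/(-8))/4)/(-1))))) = 38499999999998845/1824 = 21107456140350.24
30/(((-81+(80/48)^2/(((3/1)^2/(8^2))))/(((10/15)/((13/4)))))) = -6480/64493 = -0.10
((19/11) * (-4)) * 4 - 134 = -1778/11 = -161.64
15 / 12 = 5 / 4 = 1.25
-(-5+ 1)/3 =4/3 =1.33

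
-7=-7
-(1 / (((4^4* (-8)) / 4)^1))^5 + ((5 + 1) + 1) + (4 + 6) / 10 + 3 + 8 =668503069687809 / 35184372088832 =19.00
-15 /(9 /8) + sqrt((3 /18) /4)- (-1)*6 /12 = -77 /6 + sqrt(6) /12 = -12.63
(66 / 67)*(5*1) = 330 / 67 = 4.93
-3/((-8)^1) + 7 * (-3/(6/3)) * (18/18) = -81/8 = -10.12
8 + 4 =12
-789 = -789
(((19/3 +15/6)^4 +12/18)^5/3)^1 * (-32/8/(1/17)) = -520240399493164234317672332874790625/2742118830047232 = -189722047707248078144.14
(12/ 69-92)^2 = 4460544/ 529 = 8432.03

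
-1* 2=-2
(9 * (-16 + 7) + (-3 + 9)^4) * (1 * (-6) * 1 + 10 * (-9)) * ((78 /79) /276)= -758160 /1817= -417.26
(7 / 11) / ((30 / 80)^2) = 448 / 99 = 4.53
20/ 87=0.23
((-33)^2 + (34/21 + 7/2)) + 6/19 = 873359/798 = 1094.43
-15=-15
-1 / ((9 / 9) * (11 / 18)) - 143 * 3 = -4737 / 11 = -430.64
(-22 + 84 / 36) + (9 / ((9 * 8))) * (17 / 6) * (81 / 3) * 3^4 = 36235 / 48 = 754.90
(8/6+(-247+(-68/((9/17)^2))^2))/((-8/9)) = -384589285/5832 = -65944.66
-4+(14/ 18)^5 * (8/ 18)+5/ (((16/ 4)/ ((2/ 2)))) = -5576939/ 2125764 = -2.62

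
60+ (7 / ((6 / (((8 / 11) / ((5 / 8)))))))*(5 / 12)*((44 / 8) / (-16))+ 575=22853 / 36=634.81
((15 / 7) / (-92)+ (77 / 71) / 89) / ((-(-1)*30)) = -45197 / 122083080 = -0.00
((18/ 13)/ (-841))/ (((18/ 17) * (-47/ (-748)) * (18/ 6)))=-12716/ 1541553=-0.01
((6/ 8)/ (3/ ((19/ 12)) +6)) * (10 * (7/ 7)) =19/ 20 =0.95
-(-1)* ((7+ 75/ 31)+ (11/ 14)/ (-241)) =984867/ 104594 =9.42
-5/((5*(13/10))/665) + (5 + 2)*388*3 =99274/13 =7636.46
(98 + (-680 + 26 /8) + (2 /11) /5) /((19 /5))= -127317 /836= -152.29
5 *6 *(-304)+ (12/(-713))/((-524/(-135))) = -851835765/93403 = -9120.00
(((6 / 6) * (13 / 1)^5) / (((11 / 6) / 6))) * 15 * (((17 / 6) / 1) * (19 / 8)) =5396743755 / 44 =122653267.16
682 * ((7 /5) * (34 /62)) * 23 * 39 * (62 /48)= 12133121 /20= 606656.05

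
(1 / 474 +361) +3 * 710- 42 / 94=55484591 / 22278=2490.56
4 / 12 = 1 / 3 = 0.33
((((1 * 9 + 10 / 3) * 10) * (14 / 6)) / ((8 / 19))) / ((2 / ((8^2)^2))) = 12597760 / 9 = 1399751.11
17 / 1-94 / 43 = 637 / 43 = 14.81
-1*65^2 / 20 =-845 / 4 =-211.25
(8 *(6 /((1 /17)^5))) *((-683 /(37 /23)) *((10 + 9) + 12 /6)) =-22482969881904 /37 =-607647834646.05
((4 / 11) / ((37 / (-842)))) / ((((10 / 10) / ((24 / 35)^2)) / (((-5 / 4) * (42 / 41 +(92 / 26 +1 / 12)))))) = 1201042272 / 53148095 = 22.60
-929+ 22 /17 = -15771 /17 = -927.71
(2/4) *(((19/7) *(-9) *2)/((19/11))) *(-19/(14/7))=1881/14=134.36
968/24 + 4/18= 365/9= 40.56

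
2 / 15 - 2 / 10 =-1 / 15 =-0.07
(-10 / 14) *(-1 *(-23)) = -115 / 7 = -16.43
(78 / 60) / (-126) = -13 / 1260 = -0.01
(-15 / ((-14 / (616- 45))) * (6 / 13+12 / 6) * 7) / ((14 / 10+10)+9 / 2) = 456800 / 689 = 662.99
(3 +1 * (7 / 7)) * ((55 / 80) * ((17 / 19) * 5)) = 935 / 76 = 12.30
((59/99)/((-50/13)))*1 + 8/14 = 14431/34650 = 0.42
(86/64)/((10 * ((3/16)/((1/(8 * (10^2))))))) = 43/48000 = 0.00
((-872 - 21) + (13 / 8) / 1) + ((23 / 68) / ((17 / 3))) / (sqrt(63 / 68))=-7131 / 8 + 23 *sqrt(119) / 4046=-891.31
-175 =-175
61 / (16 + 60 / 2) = 61 / 46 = 1.33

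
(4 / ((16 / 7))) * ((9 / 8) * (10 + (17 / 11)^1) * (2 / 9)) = 889 / 176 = 5.05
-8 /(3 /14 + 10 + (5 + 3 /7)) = -112 /219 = -0.51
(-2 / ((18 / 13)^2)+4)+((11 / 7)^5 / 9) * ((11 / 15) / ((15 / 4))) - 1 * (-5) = 8.16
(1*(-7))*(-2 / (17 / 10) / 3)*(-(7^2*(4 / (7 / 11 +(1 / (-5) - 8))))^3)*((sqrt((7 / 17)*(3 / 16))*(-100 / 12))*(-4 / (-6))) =-17127120828125*sqrt(357) / 4388656896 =-73737.23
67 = 67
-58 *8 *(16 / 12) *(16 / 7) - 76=-31292 / 21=-1490.10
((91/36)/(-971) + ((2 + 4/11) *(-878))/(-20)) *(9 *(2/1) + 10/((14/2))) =6782622158/3364515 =2015.93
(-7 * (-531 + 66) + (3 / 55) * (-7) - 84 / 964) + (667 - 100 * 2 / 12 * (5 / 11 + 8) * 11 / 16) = 405566527 / 106040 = 3824.66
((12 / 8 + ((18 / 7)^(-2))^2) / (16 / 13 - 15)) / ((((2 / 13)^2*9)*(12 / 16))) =-351223405 / 507349008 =-0.69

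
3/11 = 0.27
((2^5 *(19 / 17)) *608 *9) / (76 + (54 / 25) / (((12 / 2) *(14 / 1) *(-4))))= 2575.28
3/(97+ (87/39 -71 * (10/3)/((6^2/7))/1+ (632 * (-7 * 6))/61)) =-128466/16355233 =-0.01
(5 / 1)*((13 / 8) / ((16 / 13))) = 845 / 128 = 6.60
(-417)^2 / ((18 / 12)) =115926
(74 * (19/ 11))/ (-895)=-1406/ 9845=-0.14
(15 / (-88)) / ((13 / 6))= -45 / 572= -0.08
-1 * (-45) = 45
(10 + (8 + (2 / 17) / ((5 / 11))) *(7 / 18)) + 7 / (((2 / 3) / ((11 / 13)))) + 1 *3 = 55463 / 2210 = 25.10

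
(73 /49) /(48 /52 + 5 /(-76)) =72124 /41503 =1.74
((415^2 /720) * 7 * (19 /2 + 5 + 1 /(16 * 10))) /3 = 8096.47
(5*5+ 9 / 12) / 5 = 103 / 20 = 5.15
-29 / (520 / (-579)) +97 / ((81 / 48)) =1260397 / 14040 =89.77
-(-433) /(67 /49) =21217 /67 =316.67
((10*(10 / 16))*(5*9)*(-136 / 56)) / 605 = -3825 / 3388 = -1.13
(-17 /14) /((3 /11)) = -4.45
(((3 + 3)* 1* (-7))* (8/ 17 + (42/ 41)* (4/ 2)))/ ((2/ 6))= -221256/ 697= -317.44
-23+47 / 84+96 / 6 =-541 / 84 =-6.44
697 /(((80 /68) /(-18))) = -106641 /10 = -10664.10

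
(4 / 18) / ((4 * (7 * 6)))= 1 / 756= 0.00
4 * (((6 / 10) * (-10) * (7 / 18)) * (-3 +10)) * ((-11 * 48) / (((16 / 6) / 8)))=103488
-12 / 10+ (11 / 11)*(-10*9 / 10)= -51 / 5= -10.20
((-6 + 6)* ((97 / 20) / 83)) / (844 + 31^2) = 0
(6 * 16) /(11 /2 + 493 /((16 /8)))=8 /21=0.38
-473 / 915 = -0.52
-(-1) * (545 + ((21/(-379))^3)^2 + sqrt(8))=2 * sqrt(2) + 1615220292372194066/2963706958323721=547.83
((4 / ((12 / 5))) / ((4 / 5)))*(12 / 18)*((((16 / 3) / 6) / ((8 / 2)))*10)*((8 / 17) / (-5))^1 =-400 / 1377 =-0.29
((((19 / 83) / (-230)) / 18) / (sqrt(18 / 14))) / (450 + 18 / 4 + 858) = -19 * sqrt(7) / 1353003750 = -0.00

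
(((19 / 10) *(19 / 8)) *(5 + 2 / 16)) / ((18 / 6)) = 14801 / 1920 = 7.71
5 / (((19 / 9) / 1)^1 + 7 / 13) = 1.89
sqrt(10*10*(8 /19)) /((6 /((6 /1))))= 20*sqrt(38) /19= 6.49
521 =521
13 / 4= 3.25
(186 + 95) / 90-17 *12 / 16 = -1733 / 180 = -9.63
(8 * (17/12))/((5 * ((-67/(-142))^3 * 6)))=48675896/13534335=3.60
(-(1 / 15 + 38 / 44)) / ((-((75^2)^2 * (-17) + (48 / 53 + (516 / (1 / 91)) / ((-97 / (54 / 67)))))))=-105745229 / 61140732241213350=-0.00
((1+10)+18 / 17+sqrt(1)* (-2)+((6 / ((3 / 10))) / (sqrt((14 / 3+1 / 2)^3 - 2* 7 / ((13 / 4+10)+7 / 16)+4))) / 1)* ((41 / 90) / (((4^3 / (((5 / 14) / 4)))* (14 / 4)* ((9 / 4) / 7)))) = 205* sqrt(973098906) / 6718381488+779 / 137088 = 0.01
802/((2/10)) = 4010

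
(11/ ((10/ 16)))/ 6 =44/ 15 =2.93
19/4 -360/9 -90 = -501/4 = -125.25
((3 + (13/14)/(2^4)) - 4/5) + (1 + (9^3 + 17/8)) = 734.38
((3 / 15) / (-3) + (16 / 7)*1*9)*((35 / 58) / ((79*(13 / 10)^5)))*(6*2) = 430600000 / 850632263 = 0.51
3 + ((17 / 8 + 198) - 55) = 1185 / 8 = 148.12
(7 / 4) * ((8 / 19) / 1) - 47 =-879 / 19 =-46.26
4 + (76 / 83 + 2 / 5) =2206 / 415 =5.32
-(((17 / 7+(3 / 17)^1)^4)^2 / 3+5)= -85892311546174513615 / 120641560414902723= -711.96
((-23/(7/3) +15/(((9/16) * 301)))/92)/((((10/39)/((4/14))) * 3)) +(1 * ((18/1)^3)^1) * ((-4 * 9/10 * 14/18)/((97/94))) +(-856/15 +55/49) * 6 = -4557890105113/282043020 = -16160.27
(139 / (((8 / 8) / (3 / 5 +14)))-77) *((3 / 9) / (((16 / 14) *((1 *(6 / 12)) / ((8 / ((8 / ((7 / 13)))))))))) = 79723 / 130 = 613.25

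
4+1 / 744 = 2977 / 744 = 4.00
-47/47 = -1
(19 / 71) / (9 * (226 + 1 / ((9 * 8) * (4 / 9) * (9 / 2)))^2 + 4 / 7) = 306432 / 526411635761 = 0.00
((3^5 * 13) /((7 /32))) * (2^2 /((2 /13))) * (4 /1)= 10513152 /7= 1501878.86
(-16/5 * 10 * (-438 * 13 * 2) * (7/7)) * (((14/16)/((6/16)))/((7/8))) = 971776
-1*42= -42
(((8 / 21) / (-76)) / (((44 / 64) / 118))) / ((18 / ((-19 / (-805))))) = -0.00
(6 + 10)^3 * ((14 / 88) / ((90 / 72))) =28672 / 55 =521.31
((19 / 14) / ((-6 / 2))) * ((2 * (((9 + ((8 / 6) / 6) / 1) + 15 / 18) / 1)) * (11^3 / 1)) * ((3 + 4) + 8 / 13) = -92216.85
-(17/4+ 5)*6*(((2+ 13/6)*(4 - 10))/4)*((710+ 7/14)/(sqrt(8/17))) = 3943275*sqrt(34)/64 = 359266.36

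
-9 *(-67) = 603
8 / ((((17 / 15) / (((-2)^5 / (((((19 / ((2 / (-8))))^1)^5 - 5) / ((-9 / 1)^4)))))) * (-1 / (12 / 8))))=-12597120 / 14367977159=-0.00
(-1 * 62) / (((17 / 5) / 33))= -10230 / 17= -601.76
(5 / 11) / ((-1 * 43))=-5 / 473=-0.01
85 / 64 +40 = 2645 / 64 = 41.33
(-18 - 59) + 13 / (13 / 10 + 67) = -52461 / 683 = -76.81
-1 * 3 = -3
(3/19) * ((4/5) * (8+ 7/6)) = 22/19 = 1.16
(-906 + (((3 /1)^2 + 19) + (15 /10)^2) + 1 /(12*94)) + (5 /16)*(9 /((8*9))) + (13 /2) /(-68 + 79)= -173735653 /198528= -875.12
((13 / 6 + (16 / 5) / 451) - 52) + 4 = -620029 / 13530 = -45.83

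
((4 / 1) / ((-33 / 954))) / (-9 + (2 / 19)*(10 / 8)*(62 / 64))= 1546752 / 118679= 13.03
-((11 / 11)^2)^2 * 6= -6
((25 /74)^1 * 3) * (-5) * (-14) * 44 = 115500 /37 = 3121.62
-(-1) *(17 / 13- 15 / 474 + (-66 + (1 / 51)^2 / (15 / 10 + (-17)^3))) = -3396643534597 / 52478925642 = -64.72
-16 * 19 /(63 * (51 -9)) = -0.11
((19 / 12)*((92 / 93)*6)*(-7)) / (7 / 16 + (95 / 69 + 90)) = -2251424 / 3142253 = -0.72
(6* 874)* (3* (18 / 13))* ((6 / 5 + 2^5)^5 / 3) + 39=11898045581554167 / 40625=292874968161.33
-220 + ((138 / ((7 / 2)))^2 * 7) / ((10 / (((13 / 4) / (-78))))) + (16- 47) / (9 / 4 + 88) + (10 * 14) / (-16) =-274.44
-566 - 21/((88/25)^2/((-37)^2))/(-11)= -30246019/85184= -355.07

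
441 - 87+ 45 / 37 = 13143 / 37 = 355.22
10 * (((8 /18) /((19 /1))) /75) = 8 /2565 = 0.00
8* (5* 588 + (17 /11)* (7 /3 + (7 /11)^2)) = 94050544 /3993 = 23553.86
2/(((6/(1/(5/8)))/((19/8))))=19/15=1.27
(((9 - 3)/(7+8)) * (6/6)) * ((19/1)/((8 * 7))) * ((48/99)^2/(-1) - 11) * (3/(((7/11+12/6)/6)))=-46493/4466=-10.41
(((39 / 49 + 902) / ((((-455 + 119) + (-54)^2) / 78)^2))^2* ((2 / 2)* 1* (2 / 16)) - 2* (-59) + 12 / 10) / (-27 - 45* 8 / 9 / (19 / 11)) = -1488318264962701371 / 625819181164240000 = -2.38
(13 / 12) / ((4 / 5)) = 65 / 48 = 1.35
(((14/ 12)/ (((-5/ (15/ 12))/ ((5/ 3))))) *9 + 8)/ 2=29/ 16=1.81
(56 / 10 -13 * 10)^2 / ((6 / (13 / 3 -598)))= -344520202 / 225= -1531200.90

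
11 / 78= 0.14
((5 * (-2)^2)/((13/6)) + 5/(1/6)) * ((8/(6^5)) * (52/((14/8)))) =680/567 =1.20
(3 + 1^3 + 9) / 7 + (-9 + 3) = -29 / 7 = -4.14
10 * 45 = 450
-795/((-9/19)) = 5035/3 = 1678.33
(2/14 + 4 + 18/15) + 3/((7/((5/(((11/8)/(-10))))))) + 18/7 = -2953/385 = -7.67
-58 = -58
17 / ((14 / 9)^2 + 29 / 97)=133569 / 21361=6.25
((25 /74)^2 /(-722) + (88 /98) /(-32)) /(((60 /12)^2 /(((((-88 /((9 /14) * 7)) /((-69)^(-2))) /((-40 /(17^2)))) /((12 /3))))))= -2298419222121 /12108120500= -189.82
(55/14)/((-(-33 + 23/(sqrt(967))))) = 1265 * sqrt(967)/14735476 + 1755105/14735476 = 0.12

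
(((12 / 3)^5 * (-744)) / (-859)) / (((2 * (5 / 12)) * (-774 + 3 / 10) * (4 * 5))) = -761856 / 11076805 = -0.07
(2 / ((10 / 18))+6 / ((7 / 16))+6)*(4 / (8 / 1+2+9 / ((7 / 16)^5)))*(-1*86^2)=-1206.87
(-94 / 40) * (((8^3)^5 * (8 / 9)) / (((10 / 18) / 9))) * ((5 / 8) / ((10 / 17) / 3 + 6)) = -47439528692023296 / 395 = -120100072638033.66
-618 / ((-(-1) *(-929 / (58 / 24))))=1.61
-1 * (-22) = 22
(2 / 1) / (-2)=-1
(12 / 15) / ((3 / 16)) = 64 / 15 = 4.27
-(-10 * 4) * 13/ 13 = 40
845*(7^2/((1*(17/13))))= 31662.65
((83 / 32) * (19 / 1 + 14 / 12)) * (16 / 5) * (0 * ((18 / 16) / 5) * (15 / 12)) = 0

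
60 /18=10 /3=3.33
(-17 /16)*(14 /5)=-119 /40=-2.98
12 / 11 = 1.09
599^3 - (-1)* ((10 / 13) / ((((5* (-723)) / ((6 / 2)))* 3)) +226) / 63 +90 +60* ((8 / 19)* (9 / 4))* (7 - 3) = 2418003447540175 / 11250603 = 214922119.96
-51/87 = -17/29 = -0.59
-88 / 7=-12.57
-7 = -7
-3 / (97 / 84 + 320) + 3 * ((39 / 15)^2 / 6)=3.37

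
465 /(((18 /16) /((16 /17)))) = 19840 /51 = 389.02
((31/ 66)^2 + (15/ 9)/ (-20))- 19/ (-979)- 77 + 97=20.16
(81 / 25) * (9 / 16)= 729 / 400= 1.82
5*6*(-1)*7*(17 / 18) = -595 / 3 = -198.33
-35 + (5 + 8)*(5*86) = 5555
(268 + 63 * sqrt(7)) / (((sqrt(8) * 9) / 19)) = 133 * sqrt(14) / 4 + 1273 * sqrt(2) / 9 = 324.44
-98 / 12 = -49 / 6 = -8.17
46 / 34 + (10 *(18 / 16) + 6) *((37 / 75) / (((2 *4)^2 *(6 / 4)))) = 235267 / 163200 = 1.44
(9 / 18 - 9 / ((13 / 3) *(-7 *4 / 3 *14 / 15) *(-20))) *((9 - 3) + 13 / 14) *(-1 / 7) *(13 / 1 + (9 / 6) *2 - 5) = -10615583 / 1997632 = -5.31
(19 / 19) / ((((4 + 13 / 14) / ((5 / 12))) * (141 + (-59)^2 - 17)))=1 / 42642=0.00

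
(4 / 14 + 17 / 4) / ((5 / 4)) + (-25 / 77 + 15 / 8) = 15951 / 3080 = 5.18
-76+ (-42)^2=1688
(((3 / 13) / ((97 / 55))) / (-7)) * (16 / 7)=-2640 / 61789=-0.04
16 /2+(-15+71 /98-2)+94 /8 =3.47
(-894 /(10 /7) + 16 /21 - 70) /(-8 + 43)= -72979 /3675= -19.86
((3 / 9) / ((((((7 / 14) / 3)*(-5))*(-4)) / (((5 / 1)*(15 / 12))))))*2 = 5 / 4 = 1.25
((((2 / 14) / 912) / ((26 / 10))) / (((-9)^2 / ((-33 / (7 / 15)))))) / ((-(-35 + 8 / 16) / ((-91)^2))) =-3575 / 283176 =-0.01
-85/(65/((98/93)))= -1666/1209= -1.38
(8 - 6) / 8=1 / 4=0.25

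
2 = 2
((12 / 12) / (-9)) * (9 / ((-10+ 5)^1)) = 1 / 5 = 0.20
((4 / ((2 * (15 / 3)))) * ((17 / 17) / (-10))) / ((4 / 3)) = -3 / 100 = -0.03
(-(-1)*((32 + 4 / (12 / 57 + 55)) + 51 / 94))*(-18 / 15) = -1929621 / 49303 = -39.14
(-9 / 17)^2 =81 / 289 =0.28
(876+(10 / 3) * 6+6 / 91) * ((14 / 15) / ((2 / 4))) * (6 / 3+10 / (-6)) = 326168 / 585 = 557.55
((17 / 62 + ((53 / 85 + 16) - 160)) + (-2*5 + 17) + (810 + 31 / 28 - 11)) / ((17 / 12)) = 146970837 / 313565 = 468.71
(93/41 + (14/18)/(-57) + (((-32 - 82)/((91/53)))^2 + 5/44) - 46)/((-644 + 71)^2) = 33449953317749/2516204454711948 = 0.01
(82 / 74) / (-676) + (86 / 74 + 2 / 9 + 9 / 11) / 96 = 316519 / 14857128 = 0.02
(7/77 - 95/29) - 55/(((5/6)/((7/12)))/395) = -9704417/638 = -15210.68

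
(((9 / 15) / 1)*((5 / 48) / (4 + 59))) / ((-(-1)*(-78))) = -1 / 78624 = -0.00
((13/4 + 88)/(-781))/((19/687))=-4.22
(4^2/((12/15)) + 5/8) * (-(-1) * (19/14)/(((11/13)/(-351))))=-1300455/112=-11611.21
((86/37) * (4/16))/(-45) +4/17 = 12589/56610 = 0.22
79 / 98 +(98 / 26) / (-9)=4441 / 11466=0.39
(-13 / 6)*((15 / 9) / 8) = -65 / 144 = -0.45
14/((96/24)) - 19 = -31/2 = -15.50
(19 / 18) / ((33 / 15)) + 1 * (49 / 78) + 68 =88942 / 1287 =69.11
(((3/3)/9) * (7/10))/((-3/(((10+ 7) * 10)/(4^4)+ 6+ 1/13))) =-26173/149760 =-0.17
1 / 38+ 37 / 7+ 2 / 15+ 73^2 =21284437 / 3990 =5334.45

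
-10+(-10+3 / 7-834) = -853.57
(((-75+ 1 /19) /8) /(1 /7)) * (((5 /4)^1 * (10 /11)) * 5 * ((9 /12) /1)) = -233625 /836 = -279.46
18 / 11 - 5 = -3.36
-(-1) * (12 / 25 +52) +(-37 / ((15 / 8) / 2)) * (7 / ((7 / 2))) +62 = 2666 / 75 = 35.55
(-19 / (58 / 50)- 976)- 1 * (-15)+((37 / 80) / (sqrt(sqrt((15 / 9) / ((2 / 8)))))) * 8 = -975.08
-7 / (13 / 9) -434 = -5705 / 13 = -438.85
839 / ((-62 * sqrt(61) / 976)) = -6712 * sqrt(61) / 31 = -1691.05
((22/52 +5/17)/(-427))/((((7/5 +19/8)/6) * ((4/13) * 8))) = -4755/4384436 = -0.00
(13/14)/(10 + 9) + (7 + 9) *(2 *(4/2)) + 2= 17569/266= 66.05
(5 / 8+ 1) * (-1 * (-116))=377 / 2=188.50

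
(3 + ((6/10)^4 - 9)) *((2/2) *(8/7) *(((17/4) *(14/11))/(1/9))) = -2245428/6875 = -326.61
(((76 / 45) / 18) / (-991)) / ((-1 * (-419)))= -38 / 168167745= -0.00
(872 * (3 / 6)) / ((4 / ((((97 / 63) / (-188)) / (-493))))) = 0.00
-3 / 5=-0.60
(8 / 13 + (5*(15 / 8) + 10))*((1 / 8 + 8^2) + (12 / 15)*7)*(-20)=-5798331 / 208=-27876.59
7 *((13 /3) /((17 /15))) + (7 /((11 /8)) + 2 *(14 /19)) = 118419 /3553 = 33.33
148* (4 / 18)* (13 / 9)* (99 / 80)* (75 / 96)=26455 / 576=45.93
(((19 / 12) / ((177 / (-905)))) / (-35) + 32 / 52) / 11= 163651 / 2126124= 0.08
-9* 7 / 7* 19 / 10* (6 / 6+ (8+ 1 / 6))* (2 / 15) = -209 / 10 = -20.90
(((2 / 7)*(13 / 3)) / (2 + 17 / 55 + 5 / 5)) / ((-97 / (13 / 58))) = -715 / 827022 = -0.00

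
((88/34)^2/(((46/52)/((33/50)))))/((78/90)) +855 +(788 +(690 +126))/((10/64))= 73956961/6647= 11126.37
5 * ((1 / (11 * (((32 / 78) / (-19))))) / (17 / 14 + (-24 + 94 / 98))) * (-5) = -302575 / 62744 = -4.82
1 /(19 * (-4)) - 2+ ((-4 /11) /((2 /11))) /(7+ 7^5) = -1286347 /638932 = -2.01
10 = 10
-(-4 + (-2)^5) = 36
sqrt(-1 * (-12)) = 2 * sqrt(3) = 3.46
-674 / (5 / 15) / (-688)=1011 / 344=2.94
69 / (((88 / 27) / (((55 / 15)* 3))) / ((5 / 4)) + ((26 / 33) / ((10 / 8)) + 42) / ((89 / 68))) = 9119385 / 4336136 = 2.10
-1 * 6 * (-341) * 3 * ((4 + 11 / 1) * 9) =828630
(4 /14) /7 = 2 /49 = 0.04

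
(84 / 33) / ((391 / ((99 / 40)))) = 63 / 3910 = 0.02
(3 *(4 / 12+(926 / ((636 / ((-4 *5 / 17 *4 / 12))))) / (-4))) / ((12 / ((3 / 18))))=7721 / 389232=0.02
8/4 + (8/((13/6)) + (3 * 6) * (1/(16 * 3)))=631/104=6.07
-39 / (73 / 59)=-2301 / 73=-31.52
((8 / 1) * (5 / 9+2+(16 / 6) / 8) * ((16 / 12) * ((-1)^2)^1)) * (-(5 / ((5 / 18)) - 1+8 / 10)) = -74048 / 135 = -548.50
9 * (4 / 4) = 9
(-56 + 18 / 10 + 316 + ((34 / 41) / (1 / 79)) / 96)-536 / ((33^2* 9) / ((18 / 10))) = 187442917 / 714384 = 262.38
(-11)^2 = 121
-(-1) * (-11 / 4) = -11 / 4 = -2.75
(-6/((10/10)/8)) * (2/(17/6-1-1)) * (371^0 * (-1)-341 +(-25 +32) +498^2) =-28531468.80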